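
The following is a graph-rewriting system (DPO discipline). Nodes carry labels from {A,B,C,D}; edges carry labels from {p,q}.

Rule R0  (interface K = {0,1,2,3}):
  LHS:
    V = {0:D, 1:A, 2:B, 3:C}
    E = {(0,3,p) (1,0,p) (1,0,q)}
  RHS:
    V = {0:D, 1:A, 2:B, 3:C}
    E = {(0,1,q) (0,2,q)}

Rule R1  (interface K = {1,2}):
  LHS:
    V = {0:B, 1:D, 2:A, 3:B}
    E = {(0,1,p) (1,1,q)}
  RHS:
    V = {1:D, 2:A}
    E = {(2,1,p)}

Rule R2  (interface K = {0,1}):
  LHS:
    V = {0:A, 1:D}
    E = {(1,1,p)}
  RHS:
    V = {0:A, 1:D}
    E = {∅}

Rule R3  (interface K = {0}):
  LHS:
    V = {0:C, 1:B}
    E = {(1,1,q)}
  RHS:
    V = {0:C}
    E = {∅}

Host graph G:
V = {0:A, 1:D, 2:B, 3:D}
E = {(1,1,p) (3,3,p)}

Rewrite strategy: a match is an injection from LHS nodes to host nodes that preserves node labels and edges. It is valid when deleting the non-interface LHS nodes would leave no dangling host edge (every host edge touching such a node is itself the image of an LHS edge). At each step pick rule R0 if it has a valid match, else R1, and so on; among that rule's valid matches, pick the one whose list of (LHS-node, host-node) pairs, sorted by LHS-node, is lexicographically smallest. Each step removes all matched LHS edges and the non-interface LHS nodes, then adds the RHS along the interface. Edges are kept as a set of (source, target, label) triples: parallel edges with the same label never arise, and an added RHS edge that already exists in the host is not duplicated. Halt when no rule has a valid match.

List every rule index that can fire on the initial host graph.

Answer: [R2]

Derivation:
R0: no valid match — LHS pattern not found
R1: no valid match — LHS pattern not found
R2: 2 valid matches — {0↦0, 1↦1}, {0↦0, 1↦3}
R3: no valid match — LHS pattern not found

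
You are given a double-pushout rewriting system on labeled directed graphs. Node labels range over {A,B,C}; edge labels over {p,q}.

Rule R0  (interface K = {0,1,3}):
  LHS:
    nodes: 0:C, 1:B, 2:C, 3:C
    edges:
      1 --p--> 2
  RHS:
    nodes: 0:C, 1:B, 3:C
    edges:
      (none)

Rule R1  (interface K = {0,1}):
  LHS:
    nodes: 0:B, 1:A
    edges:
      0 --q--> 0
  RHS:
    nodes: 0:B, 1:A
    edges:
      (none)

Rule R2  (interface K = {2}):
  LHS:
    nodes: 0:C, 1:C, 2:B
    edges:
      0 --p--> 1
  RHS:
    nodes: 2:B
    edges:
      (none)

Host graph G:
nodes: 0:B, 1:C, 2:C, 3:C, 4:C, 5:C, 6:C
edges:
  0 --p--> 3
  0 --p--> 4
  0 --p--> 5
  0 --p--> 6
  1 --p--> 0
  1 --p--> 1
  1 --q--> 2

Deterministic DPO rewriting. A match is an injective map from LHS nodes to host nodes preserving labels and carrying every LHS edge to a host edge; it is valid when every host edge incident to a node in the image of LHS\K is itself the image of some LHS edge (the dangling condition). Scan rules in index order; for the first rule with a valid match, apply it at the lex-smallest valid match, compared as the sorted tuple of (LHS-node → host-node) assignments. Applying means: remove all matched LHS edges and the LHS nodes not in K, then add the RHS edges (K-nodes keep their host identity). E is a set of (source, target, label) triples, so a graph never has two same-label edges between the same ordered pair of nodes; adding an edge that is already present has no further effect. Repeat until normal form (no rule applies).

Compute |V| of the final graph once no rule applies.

Answer: 3

Rewrite trace:
initial: |V|=7 |E|=7  E = 0-p->3 0-p->4 0-p->5 0-p->6 1-p->0 1-p->1 1-q->2
step 1: apply R0 at {0↦1, 1↦0, 2↦3, 3↦2}  → |V|=6 |E|=6  E = 0-p->4 0-p->5 0-p->6 1-p->0 1-p->1 1-q->2
step 2: apply R0 at {0↦1, 1↦0, 2↦4, 3↦2}  → |V|=5 |E|=5  E = 0-p->5 0-p->6 1-p->0 1-p->1 1-q->2
step 3: apply R0 at {0↦1, 1↦0, 2↦5, 3↦2}  → |V|=4 |E|=4  E = 0-p->6 1-p->0 1-p->1 1-q->2
step 4: apply R0 at {0↦1, 1↦0, 2↦6, 3↦2}  → |V|=3 |E|=3  E = 1-p->0 1-p->1 1-q->2
halt: no rule applies after step 4
NF nodes: {0:B, 1:C, 2:C}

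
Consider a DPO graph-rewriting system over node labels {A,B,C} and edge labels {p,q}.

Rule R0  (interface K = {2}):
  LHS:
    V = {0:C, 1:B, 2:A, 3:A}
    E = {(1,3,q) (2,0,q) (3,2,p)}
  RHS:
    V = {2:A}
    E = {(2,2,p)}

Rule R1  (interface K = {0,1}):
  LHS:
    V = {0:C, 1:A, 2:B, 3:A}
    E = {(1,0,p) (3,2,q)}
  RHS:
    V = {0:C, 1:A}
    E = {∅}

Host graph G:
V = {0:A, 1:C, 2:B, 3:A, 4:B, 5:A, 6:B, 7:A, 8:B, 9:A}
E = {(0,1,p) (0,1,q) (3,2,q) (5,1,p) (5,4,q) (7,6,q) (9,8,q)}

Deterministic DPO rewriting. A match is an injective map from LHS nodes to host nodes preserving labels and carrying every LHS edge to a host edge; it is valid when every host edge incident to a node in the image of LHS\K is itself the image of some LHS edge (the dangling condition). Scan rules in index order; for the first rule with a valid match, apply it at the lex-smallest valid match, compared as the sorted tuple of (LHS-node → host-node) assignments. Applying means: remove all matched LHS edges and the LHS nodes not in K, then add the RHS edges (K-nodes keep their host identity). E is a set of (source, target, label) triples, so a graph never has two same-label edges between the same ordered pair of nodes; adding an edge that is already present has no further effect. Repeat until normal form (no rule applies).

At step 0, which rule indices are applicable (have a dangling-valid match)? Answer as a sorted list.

Answer: [R1]

Derivation:
R0: no valid match — LHS pattern not found
R1: 6 valid matches — {0↦1, 1↦0, 2↦2, 3↦3}, {0↦1, 1↦0, 2↦6, 3↦7}, {0↦1, 1↦0, 2↦8, 3↦9} (+3 more)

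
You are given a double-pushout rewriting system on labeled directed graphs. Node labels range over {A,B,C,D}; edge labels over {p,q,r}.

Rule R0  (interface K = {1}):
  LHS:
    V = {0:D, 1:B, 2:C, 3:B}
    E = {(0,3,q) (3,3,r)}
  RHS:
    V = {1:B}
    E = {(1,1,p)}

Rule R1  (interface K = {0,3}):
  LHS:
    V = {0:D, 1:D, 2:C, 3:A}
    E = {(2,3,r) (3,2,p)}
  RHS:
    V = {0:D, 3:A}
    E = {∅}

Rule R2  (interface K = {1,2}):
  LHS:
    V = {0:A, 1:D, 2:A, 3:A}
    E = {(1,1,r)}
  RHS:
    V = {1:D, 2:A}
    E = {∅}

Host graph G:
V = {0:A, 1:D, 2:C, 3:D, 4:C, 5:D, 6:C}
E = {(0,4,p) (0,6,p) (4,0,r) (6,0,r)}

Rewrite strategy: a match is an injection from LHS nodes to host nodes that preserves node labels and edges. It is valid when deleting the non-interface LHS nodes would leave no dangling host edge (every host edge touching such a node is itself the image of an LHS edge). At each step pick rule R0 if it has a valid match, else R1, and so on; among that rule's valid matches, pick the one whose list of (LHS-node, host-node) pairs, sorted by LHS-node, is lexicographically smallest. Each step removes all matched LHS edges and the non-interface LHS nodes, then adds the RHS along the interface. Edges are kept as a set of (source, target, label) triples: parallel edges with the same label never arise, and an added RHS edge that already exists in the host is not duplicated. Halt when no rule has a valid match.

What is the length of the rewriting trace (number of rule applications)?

[0] host  ⇒  7 nodes, 4 edges  {0-p->4 0-p->6 4-r->0 6-r->0}
[1] R1 @ {0↦1, 1↦3, 2↦4, 3↦0}  ⇒  5 nodes, 2 edges  {0-p->6 6-r->0}
[2] R1 @ {0↦1, 1↦5, 2↦6, 3↦0}  ⇒  3 nodes, 0 edges  {∅}
final graph: no rule applies after step 2

Answer: 2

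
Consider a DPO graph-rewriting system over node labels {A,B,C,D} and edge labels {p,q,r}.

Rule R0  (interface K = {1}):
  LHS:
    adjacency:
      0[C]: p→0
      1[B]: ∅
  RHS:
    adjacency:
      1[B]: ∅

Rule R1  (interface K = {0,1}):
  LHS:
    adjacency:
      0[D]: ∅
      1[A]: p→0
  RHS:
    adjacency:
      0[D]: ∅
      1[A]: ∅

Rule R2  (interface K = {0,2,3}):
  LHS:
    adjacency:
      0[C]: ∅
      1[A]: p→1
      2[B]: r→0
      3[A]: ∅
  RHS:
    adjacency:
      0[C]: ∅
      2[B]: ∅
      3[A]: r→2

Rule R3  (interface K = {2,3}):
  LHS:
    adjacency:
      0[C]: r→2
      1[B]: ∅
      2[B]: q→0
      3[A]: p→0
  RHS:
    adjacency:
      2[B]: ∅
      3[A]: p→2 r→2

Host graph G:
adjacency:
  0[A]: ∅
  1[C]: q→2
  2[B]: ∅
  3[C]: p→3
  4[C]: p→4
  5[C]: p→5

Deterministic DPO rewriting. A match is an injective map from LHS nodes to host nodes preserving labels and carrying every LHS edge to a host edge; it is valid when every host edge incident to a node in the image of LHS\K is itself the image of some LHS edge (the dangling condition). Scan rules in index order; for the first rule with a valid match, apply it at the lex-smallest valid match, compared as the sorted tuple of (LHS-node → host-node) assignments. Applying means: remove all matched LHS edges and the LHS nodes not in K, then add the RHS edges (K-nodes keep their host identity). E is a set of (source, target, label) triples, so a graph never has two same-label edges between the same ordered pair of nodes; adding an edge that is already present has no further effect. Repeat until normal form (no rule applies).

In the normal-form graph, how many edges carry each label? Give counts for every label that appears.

[0] host  ⇒  6 nodes, 4 edges  {1-q->2 3-p->3 4-p->4 5-p->5}
[1] R0 @ {0↦3, 1↦2}  ⇒  5 nodes, 3 edges  {1-q->2 4-p->4 5-p->5}
[2] R0 @ {0↦4, 1↦2}  ⇒  4 nodes, 2 edges  {1-q->2 5-p->5}
[3] R0 @ {0↦5, 1↦2}  ⇒  3 nodes, 1 edges  {1-q->2}
halt: no rule applies after step 3
NF edges: [(1, 2, 'q')]

Answer: q:1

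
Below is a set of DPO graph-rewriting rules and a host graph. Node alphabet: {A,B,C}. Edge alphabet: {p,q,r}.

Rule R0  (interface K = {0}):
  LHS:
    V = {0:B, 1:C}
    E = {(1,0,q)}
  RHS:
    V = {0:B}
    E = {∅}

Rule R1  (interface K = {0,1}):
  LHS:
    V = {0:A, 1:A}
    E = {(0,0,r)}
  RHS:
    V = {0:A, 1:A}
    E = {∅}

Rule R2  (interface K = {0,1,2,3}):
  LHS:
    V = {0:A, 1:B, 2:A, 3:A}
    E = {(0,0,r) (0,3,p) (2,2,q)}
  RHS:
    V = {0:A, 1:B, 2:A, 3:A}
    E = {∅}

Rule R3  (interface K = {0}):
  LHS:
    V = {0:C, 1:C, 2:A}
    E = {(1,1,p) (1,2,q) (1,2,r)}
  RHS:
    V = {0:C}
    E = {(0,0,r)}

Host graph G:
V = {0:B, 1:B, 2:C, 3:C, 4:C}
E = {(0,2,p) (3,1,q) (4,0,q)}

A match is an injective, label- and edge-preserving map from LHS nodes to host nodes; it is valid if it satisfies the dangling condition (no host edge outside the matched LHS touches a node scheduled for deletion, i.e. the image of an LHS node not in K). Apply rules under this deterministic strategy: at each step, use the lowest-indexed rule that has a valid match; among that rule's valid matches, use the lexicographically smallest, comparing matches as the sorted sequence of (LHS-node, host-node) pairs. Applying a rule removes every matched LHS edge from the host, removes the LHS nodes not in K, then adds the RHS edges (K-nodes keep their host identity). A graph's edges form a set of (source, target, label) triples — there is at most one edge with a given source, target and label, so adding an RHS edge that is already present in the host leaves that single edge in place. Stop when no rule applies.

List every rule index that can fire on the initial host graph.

Answer: [R0]

Rewrite trace:
R0: 2 valid matches — {0↦0, 1↦4}, {0↦1, 1↦3}
R1: no valid match — LHS pattern not found
R2: no valid match — LHS pattern not found
R3: no valid match — LHS pattern not found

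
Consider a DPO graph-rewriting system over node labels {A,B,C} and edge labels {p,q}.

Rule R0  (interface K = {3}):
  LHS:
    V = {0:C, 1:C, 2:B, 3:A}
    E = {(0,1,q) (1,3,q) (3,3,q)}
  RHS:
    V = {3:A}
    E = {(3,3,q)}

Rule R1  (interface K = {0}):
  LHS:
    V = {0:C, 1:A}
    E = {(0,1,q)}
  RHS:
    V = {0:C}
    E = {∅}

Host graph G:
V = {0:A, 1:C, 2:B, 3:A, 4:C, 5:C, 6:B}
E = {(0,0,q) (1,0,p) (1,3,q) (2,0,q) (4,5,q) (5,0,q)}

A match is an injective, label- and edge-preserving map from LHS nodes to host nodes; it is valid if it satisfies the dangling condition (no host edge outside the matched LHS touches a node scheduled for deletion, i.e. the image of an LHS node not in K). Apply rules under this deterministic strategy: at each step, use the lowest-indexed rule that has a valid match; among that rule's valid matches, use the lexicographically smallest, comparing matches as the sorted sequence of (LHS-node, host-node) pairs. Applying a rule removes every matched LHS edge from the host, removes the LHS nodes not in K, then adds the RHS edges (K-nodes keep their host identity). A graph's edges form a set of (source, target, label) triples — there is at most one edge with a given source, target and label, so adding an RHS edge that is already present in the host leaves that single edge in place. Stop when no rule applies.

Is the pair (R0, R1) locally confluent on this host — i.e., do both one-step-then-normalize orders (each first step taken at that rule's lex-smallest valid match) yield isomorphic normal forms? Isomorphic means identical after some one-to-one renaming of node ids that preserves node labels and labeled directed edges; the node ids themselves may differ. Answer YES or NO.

branch R0-first: apply at {0↦4, 1↦5, 2↦6, 3↦0} → |E|=4, then 1 more step(s) → NF |V|=3 |E|=3 V={0:A, 1:C, 2:B} E=0-q->0 1-p->0 2-q->0
branch R1-first: apply at {0↦1, 1↦3} → |E|=5, then 1 more step(s) → NF |V|=3 |E|=3 V={0:A, 1:C, 2:B} E=0-q->0 1-p->0 2-q->0
graphs isomorphic (equal up to label-preserving node renaming)

Answer: YES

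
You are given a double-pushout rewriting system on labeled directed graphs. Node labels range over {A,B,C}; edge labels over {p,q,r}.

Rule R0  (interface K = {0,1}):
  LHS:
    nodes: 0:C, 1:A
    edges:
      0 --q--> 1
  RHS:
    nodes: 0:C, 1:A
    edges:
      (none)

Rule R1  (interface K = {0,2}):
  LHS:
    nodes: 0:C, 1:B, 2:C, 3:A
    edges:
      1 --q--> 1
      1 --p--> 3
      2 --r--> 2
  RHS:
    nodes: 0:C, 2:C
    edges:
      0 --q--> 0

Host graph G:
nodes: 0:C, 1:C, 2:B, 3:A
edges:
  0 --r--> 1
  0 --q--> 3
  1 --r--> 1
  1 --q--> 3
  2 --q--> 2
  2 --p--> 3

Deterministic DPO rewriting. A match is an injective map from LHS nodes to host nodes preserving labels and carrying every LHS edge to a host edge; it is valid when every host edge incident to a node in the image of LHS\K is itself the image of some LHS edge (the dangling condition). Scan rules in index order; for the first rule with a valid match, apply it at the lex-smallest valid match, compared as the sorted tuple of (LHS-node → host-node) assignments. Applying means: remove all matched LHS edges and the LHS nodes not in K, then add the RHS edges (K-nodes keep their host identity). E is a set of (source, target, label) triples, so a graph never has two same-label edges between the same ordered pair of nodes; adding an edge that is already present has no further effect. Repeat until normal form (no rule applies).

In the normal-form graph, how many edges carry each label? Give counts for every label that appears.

initial: |V|=4 |E|=6  E = 0-r->1 0-q->3 1-r->1 1-q->3 2-q->2 2-p->3
step 1: apply R0 at {0↦0, 1↦3}  → |V|=4 |E|=5  E = 0-r->1 1-r->1 1-q->3 2-q->2 2-p->3
step 2: apply R0 at {0↦1, 1↦3}  → |V|=4 |E|=4  E = 0-r->1 1-r->1 2-q->2 2-p->3
step 3: apply R1 at {0↦0, 1↦2, 2↦1, 3↦3}  → |V|=2 |E|=2  E = 0-q->0 0-r->1
final graph: no rule applies after step 3
NF edges: [(0, 0, 'q'), (0, 1, 'r')]

Answer: q:1 r:1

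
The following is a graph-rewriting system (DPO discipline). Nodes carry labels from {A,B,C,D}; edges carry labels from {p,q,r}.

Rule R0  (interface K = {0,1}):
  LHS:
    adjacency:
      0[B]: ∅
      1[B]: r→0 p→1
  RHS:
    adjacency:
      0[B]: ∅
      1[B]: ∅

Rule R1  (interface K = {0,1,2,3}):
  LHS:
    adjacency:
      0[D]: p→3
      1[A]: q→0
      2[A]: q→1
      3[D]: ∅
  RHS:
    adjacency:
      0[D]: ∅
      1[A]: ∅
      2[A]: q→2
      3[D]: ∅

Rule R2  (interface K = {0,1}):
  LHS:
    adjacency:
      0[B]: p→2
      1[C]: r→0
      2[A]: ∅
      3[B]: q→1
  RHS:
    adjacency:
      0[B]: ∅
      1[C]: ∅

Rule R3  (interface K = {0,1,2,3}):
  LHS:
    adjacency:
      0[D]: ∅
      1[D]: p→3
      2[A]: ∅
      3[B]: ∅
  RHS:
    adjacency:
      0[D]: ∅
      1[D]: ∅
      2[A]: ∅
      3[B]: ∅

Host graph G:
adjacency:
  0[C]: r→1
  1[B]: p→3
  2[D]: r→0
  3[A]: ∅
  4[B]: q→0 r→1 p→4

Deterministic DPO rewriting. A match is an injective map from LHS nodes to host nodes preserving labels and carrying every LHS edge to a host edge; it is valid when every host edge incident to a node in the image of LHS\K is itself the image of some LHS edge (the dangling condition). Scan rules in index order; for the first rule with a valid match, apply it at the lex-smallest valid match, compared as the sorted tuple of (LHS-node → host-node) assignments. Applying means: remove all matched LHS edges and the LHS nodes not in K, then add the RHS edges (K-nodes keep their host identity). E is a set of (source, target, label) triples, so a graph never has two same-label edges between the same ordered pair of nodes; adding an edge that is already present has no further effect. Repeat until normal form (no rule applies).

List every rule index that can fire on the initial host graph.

Answer: [R0]

Steps:
R0: 1 valid match — {0↦1, 1↦4}
R1: no valid match — LHS pattern not found
R2: no valid match — 1 raw match, all fail dangling condition
R3: no valid match — LHS pattern not found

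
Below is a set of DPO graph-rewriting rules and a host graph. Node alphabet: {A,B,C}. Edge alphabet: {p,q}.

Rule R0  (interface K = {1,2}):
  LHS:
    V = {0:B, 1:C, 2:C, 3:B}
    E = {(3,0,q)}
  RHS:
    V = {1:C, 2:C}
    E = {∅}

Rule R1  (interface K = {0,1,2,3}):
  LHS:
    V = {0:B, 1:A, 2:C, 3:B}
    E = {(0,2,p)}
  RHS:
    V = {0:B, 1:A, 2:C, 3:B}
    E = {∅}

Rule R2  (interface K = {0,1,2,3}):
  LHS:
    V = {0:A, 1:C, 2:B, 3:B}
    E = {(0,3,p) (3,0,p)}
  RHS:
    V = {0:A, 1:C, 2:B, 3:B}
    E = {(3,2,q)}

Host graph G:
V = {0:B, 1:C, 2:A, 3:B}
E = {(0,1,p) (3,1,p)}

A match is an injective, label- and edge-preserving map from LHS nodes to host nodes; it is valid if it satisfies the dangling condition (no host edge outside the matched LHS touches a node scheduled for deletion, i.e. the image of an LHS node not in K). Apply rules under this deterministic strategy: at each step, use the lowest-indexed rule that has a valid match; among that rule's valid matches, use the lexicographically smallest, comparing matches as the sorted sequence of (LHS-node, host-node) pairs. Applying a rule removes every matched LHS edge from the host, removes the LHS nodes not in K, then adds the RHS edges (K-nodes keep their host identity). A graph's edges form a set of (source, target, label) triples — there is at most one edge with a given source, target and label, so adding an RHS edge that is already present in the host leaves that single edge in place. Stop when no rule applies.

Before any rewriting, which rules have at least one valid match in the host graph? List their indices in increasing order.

Answer: [R1]

Rewrite trace:
R0: no valid match — LHS pattern not found
R1: 2 valid matches — {0↦0, 1↦2, 2↦1, 3↦3}, {0↦3, 1↦2, 2↦1, 3↦0}
R2: no valid match — LHS pattern not found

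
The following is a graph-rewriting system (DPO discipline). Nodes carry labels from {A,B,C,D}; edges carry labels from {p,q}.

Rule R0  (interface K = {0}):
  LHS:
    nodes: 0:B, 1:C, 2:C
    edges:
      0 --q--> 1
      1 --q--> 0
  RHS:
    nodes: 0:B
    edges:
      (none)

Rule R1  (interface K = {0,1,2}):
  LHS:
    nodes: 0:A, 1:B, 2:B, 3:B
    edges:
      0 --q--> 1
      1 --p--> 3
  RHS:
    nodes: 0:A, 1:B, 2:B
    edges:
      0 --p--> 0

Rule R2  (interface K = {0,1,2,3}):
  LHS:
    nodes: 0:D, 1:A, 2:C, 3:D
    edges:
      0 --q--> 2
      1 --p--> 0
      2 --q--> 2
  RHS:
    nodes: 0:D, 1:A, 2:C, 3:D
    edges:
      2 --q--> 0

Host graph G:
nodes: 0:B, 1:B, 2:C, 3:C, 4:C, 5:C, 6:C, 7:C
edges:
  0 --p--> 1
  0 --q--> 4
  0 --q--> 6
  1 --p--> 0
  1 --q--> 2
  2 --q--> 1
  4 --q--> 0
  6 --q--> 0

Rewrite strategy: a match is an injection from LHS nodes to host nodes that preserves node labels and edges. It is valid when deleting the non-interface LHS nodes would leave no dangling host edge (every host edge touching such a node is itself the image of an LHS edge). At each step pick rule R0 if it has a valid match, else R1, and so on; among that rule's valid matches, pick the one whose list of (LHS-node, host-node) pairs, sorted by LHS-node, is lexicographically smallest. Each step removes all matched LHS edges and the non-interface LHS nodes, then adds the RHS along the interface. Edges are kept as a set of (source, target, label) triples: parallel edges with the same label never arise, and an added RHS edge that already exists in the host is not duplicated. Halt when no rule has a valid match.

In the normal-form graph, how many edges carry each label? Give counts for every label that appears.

Answer: p:2

Rewrite trace:
[0] host  ⇒  8 nodes, 8 edges  {0-p->1 0-q->4 0-q->6 1-p->0 1-q->2 2-q->1 4-q->0 6-q->0}
[1] R0 @ {0↦0, 1↦4, 2↦3}  ⇒  6 nodes, 6 edges  {0-p->1 0-q->6 1-p->0 1-q->2 2-q->1 6-q->0}
[2] R0 @ {0↦0, 1↦6, 2↦5}  ⇒  4 nodes, 4 edges  {0-p->1 1-p->0 1-q->2 2-q->1}
[3] R0 @ {0↦1, 1↦2, 2↦7}  ⇒  2 nodes, 2 edges  {0-p->1 1-p->0}
halt: no rule applies after step 3
NF edges: [(0, 1, 'p'), (1, 0, 'p')]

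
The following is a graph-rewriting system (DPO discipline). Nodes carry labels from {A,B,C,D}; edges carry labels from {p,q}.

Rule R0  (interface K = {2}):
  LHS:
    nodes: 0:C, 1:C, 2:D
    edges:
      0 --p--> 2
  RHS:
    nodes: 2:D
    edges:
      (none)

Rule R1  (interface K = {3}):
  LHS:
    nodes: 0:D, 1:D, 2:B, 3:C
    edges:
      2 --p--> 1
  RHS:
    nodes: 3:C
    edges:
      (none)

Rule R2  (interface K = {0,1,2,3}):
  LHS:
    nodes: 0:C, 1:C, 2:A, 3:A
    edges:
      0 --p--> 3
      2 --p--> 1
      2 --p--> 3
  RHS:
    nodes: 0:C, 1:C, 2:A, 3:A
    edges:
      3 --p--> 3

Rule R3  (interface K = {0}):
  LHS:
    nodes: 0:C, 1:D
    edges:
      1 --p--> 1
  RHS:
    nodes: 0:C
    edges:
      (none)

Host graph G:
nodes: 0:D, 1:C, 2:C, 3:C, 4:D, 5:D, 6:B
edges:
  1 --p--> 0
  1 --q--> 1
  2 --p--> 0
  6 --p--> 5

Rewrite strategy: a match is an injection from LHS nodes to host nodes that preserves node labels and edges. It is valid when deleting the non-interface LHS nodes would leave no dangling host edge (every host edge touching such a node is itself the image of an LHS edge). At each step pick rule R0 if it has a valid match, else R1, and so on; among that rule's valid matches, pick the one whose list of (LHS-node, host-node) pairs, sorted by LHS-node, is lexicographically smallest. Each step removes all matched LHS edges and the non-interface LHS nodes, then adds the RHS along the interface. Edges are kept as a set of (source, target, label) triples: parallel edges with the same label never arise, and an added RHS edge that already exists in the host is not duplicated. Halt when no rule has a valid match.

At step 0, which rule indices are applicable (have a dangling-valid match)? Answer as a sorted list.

Answer: [R0,R1]

Derivation:
R0: 1 valid match — {0↦2, 1↦3, 2↦0}
R1: 3 valid matches — {0↦4, 1↦5, 2↦6, 3↦1}, {0↦4, 1↦5, 2↦6, 3↦2}, {0↦4, 1↦5, 2↦6, 3↦3}
R2: no valid match — LHS pattern not found
R3: no valid match — LHS pattern not found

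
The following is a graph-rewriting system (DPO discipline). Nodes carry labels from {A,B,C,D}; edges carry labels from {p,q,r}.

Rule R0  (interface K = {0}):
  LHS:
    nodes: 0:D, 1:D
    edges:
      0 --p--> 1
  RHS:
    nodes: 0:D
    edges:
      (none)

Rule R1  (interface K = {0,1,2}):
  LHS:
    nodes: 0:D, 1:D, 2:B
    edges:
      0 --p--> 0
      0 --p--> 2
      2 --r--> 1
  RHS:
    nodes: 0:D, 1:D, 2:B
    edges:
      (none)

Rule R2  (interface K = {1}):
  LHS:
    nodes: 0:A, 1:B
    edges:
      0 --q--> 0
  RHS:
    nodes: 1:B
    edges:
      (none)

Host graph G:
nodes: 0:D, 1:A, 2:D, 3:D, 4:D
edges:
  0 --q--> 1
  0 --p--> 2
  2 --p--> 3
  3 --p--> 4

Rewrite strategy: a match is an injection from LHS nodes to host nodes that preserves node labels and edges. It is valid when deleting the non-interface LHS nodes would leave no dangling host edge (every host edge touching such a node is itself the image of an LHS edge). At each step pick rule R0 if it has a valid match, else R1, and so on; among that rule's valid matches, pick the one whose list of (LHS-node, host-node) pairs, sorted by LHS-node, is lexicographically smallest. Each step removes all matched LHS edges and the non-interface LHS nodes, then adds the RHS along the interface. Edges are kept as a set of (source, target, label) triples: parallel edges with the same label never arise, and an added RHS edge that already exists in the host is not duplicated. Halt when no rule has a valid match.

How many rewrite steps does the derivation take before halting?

start.  V:5 E:4  edges: 0-q->1 0-p->2 2-p->3 3-p->4
1. fire R0 via {0↦3, 1↦4}  →  V:4 E:3  edges: 0-q->1 0-p->2 2-p->3
2. fire R0 via {0↦2, 1↦3}  →  V:3 E:2  edges: 0-q->1 0-p->2
3. fire R0 via {0↦0, 1↦2}  →  V:2 E:1  edges: 0-q->1
final graph: no rule applies after step 3

Answer: 3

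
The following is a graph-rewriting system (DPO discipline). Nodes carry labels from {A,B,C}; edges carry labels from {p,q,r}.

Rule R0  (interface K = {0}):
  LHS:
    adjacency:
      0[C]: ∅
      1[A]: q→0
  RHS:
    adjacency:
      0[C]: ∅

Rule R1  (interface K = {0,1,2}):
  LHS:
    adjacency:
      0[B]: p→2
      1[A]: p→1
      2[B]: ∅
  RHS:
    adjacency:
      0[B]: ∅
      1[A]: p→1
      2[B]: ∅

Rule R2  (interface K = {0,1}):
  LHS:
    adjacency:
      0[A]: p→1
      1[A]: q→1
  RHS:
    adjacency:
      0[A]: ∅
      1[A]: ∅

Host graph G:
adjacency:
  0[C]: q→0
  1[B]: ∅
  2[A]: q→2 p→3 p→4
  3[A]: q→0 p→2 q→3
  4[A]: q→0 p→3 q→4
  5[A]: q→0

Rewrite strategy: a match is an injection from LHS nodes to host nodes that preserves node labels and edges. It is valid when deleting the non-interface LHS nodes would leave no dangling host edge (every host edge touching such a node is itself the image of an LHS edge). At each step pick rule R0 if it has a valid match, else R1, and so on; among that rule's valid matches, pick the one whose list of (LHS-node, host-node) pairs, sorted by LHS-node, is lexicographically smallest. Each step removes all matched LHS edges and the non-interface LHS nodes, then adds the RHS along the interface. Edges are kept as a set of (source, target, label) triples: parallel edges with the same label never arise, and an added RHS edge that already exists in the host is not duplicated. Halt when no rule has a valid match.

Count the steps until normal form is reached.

[0] host  ⇒  6 nodes, 11 edges  {0-q->0 2-q->2 2-p->3 2-p->4 3-q->0 3-p->2 3-q->3 4-q->0 4-p->3 4-q->4 5-q->0}
[1] R0 @ {0↦0, 1↦5}  ⇒  5 nodes, 10 edges  {0-q->0 2-q->2 2-p->3 2-p->4 3-q->0 3-p->2 3-q->3 4-q->0 4-p->3 4-q->4}
[2] R2 @ {0↦2, 1↦3}  ⇒  5 nodes, 8 edges  {0-q->0 2-q->2 2-p->4 3-q->0 3-p->2 4-q->0 4-p->3 4-q->4}
[3] R2 @ {0↦2, 1↦4}  ⇒  5 nodes, 6 edges  {0-q->0 2-q->2 3-q->0 3-p->2 4-q->0 4-p->3}
[4] R2 @ {0↦3, 1↦2}  ⇒  5 nodes, 4 edges  {0-q->0 3-q->0 4-q->0 4-p->3}
final graph: no rule applies after step 4

Answer: 4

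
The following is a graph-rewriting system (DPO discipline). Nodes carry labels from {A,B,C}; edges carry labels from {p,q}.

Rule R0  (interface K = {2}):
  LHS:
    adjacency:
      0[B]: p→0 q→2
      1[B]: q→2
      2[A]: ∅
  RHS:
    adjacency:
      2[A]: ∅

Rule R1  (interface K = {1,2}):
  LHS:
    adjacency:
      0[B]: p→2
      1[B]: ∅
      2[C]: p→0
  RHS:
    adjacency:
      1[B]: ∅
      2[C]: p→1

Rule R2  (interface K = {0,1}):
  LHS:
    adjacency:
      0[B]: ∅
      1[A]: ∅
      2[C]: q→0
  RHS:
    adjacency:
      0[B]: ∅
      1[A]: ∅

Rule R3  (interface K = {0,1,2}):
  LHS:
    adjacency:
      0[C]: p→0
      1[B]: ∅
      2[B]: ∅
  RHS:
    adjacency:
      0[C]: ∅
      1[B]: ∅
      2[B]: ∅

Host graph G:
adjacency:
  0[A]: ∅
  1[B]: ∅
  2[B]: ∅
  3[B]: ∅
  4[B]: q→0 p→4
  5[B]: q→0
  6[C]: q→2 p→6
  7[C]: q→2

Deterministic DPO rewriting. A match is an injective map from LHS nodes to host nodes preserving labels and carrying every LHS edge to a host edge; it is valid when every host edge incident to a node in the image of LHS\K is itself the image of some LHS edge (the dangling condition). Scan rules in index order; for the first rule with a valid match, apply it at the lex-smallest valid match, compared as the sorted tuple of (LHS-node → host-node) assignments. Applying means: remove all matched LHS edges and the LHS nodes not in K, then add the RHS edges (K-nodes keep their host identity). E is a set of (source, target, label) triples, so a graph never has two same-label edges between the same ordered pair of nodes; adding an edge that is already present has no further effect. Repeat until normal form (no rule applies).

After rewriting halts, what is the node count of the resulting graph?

Answer: 4

Steps:
initial: |V|=8 |E|=6  E = 4-q->0 4-p->4 5-q->0 6-q->2 6-p->6 7-q->2
step 1: apply R0 at {0↦4, 1↦5, 2↦0}  → |V|=6 |E|=3  E = 6-q->2 6-p->6 7-q->2
step 2: apply R2 at {0↦2, 1↦0, 2↦7}  → |V|=5 |E|=2  E = 6-q->2 6-p->6
step 3: apply R3 at {0↦6, 1↦1, 2↦2}  → |V|=5 |E|=1  E = 6-q->2
step 4: apply R2 at {0↦2, 1↦0, 2↦6}  → |V|=4 |E|=0  E = ∅
halt: no rule applies after step 4
NF nodes: {0:A, 1:B, 2:B, 3:B}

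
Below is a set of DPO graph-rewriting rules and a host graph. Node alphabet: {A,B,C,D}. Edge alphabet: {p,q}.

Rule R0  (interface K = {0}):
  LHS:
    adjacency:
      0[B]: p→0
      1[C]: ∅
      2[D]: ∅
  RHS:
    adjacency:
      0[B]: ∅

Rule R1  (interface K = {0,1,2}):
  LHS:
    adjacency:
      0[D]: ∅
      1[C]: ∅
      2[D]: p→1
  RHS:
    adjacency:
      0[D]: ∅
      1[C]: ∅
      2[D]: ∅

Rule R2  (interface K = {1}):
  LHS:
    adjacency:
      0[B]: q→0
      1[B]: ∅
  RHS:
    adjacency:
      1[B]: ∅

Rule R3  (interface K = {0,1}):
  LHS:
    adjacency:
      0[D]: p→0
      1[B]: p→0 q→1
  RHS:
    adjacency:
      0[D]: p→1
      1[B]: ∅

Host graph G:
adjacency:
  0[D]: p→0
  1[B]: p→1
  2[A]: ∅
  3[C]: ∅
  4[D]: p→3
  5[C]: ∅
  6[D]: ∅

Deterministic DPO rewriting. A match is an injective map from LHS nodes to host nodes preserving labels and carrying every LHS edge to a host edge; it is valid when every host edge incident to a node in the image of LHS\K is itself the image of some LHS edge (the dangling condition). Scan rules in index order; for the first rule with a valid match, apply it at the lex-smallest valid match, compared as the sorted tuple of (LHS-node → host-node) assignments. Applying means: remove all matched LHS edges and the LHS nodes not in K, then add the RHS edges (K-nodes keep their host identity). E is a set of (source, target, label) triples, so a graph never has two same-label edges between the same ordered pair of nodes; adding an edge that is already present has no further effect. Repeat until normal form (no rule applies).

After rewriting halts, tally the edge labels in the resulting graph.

Answer: p:1

Rewrite trace:
initial: |V|=7 |E|=3  E = 0-p->0 1-p->1 4-p->3
step 1: apply R0 at {0↦1, 1↦5, 2↦6}  → |V|=5 |E|=2  E = 0-p->0 4-p->3
step 2: apply R1 at {0↦0, 1↦3, 2↦4}  → |V|=5 |E|=1  E = 0-p->0
halt: no rule applies after step 2
NF edges: [(0, 0, 'p')]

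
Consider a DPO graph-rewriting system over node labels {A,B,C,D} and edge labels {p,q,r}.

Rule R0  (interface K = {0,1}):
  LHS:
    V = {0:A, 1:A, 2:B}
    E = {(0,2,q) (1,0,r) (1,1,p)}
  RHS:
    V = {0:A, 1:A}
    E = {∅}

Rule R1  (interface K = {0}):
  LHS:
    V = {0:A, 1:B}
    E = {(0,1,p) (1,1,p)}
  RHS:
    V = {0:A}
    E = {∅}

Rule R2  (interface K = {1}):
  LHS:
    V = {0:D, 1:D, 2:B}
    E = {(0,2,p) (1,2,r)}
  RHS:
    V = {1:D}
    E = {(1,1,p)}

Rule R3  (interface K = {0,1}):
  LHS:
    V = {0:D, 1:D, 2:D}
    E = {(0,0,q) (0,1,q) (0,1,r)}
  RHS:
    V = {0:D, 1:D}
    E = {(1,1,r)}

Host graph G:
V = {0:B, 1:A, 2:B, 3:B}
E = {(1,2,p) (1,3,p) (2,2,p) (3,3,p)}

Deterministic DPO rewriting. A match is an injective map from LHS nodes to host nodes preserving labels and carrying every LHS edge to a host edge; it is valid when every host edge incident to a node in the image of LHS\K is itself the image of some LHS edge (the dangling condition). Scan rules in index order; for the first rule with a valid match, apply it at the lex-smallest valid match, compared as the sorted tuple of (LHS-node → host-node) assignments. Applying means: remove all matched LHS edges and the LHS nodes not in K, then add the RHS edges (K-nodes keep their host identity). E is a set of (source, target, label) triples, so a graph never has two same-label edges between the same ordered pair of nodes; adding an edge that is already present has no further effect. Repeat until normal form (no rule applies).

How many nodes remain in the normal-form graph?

initial: |V|=4 |E|=4  E = 1-p->2 1-p->3 2-p->2 3-p->3
step 1: apply R1 at {0↦1, 1↦2}  → |V|=3 |E|=2  E = 1-p->3 3-p->3
step 2: apply R1 at {0↦1, 1↦3}  → |V|=2 |E|=0  E = ∅
halt: no rule applies after step 2
NF nodes: {0:B, 1:A}

Answer: 2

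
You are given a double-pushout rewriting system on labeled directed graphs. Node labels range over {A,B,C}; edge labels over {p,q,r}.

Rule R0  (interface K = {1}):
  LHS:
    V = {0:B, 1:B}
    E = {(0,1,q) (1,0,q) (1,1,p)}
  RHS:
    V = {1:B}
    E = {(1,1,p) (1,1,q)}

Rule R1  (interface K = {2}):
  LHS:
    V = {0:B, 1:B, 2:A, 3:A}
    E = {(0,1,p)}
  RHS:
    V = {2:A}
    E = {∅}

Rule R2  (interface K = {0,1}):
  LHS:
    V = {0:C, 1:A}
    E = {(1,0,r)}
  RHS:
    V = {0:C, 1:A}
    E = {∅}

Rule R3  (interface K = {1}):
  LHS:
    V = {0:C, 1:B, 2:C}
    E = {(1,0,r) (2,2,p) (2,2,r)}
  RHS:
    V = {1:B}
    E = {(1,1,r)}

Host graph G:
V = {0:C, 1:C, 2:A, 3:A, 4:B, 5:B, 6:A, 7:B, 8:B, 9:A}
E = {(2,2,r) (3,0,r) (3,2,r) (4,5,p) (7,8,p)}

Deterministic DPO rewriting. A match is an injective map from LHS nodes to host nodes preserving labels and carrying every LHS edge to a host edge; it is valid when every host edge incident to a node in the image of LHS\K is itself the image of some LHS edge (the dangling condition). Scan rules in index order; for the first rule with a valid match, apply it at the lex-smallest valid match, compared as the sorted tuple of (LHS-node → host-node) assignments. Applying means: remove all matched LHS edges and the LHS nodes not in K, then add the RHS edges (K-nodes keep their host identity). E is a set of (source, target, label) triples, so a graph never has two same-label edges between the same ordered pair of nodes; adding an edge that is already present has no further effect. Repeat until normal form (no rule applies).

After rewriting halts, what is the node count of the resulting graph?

Answer: 4

Steps:
initial: |V|=10 |E|=5  E = 2-r->2 3-r->0 3-r->2 4-p->5 7-p->8
step 1: apply R1 at {0↦4, 1↦5, 2↦2, 3↦6}  → |V|=7 |E|=4  E = 2-r->2 3-r->0 3-r->2 7-p->8
step 2: apply R1 at {0↦7, 1↦8, 2↦2, 3↦9}  → |V|=4 |E|=3  E = 2-r->2 3-r->0 3-r->2
step 3: apply R2 at {0↦0, 1↦3}  → |V|=4 |E|=2  E = 2-r->2 3-r->2
final graph: no rule applies after step 3
NF nodes: {0:C, 1:C, 2:A, 3:A}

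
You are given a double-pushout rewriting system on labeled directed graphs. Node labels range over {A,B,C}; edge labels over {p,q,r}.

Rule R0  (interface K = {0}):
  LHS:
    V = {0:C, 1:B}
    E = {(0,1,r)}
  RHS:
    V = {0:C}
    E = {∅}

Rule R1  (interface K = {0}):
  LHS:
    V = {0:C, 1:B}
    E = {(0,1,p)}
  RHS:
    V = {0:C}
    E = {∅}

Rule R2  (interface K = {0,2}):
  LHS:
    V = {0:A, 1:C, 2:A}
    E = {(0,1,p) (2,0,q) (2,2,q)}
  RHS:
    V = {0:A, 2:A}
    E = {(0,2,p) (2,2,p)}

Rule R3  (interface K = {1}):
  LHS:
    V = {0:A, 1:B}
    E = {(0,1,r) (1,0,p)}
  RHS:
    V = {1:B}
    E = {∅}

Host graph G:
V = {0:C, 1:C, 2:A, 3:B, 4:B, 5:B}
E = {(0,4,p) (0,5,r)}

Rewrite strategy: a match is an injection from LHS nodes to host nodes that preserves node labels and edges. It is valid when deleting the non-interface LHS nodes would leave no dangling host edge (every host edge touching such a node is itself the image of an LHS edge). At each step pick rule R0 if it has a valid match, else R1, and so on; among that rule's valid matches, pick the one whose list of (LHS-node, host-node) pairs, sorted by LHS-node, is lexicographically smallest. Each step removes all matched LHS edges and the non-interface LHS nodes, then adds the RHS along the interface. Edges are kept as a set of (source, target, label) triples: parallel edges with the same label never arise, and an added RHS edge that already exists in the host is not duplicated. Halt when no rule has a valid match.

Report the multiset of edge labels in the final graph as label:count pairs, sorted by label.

Answer: (no edges)

Rewrite trace:
[0] host  ⇒  6 nodes, 2 edges  {0-p->4 0-r->5}
[1] R0 @ {0↦0, 1↦5}  ⇒  5 nodes, 1 edges  {0-p->4}
[2] R1 @ {0↦0, 1↦4}  ⇒  4 nodes, 0 edges  {∅}
halt: no rule applies after step 2
NF edges: []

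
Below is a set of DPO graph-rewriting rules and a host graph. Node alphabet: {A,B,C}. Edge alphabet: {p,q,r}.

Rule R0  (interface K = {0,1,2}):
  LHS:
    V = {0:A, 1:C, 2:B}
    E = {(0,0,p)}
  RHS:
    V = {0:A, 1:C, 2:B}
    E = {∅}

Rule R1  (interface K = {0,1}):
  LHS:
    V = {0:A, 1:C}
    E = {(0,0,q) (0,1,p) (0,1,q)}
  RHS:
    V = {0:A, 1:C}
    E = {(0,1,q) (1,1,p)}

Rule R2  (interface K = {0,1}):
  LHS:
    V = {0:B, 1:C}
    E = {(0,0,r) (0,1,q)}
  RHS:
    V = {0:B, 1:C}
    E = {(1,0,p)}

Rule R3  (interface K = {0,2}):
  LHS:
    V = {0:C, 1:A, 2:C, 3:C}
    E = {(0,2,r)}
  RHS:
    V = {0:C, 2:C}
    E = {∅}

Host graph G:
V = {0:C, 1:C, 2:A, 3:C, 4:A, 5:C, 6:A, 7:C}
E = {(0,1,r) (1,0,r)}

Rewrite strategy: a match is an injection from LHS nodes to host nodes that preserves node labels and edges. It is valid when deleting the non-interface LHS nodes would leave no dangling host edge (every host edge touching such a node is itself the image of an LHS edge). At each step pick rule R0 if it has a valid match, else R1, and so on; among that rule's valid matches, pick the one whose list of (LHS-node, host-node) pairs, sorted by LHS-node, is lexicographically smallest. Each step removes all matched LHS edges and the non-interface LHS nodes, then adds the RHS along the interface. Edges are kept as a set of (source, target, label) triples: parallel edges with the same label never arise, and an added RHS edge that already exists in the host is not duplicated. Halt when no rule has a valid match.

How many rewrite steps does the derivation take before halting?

Answer: 2

Rewrite trace:
start.  V:8 E:2  edges: 0-r->1 1-r->0
1. fire R3 via {0↦0, 1↦2, 2↦1, 3↦3}  →  V:6 E:1  edges: 1-r->0
2. fire R3 via {0↦1, 1↦4, 2↦0, 3↦5}  →  V:4 E:0  edges: ∅
normal form: no rule applies after step 2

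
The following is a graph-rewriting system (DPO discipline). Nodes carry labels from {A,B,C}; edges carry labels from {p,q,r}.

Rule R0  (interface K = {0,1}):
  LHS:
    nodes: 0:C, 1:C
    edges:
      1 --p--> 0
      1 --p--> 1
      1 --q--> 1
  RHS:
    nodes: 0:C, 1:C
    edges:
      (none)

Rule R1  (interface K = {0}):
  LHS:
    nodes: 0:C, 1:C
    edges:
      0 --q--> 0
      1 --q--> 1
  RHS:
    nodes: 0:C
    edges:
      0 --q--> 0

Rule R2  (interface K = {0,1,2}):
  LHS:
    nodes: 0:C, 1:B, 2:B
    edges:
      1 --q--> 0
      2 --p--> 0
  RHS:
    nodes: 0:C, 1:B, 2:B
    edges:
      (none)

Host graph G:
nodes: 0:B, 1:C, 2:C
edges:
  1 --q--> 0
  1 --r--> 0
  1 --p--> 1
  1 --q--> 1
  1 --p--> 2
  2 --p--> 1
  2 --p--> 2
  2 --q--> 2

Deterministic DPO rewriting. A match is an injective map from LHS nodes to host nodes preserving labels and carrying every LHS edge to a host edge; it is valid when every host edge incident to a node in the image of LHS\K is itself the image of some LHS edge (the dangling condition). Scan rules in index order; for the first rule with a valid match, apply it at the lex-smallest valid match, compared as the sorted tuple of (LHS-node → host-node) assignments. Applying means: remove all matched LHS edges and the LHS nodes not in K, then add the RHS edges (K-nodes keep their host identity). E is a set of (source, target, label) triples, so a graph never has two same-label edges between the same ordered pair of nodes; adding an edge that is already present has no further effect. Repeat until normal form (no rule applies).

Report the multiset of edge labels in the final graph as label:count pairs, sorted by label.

Answer: q:1 r:1

Rewrite trace:
initial: |V|=3 |E|=8  E = 1-q->0 1-r->0 1-p->1 1-q->1 1-p->2 2-p->1 2-p->2 2-q->2
step 1: apply R0 at {0↦1, 1↦2}  → |V|=3 |E|=5  E = 1-q->0 1-r->0 1-p->1 1-q->1 1-p->2
step 2: apply R0 at {0↦2, 1↦1}  → |V|=3 |E|=2  E = 1-q->0 1-r->0
halt: no rule applies after step 2
NF edges: [(1, 0, 'q'), (1, 0, 'r')]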